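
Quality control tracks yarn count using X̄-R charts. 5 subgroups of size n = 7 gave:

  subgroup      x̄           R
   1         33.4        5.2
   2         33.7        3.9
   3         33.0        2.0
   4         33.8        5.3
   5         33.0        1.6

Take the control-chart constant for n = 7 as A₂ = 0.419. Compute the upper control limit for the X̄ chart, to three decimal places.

X̄̄ = (33.4 + 33.7 + 33.0 + 33.8 + 33.0) / 5 = 166.9000 / 5 = 33.3800
R̄ = (5.2 + 3.9 + 2.0 + 5.3 + 1.6) / 5 = 18.0000 / 5 = 3.6000
UCL = X̄̄ + A₂·R̄ = 33.3800 + 0.419 × 3.6000 = 34.8884

34.888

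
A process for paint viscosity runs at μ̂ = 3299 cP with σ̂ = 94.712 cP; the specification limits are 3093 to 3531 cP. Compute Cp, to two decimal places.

0.77

Cp = (USL − LSL) / (6σ̂) = (3531 − 3093) / (6 × 94.712) = 438.0000 / 568.2720 = 0.7708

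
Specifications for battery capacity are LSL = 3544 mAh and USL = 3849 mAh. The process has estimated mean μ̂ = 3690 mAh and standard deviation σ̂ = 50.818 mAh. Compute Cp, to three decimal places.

Cp = (USL − LSL) / (6σ̂) = (3849 − 3544) / (6 × 50.818) = 305.0000 / 304.9080 = 1.0003

1.000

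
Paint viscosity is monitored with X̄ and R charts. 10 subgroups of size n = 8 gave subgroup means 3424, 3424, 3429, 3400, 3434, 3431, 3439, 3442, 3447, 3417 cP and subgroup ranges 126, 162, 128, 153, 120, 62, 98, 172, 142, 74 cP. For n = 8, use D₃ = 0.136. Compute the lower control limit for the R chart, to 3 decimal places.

R̄ = (126 + 162 + 128 + 153 + 120 + 62 + 98 + 172 + 142 + 74) / 10 = 1237.0000 / 10 = 123.7000
LCL_R = D₃·R̄ = 0.136 × 123.7000 = 16.8232

16.823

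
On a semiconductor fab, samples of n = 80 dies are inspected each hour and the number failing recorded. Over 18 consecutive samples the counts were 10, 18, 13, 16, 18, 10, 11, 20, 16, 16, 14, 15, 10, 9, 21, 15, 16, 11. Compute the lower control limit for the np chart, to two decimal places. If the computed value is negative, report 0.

4.08

p̄ = Σdᵢ / (k·n) = 259 / (18 × 80) = 0.17986
LCL = np̄ − 3·√(np̄(1−p̄)) = 14.3889 − 3 × 3.4352 = 4.0832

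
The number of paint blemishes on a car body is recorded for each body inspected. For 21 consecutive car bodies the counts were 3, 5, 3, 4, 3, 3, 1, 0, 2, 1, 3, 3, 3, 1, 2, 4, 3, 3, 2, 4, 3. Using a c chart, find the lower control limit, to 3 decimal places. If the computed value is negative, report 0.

0.000

c̄ = (3 + 5 + 3 + 4 + 3 + 3 + 1 + 0 + 2 + 1 + 3 + 3 + 3 + 1 + 2 + 4 + 3 + 3 + 2 + 4 + 3) / 21 = 56 / 21 = 2.6667
LCL = c̄ − 3√c̄ = 2.6667 − 3 × 1.6330 = -2.2323 → 0 (cannot be negative)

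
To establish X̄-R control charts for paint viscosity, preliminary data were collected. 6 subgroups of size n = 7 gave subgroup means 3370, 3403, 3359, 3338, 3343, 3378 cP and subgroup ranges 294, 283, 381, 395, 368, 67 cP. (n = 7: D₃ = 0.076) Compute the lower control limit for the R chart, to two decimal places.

22.65

R̄ = (294 + 283 + 381 + 395 + 368 + 67) / 6 = 1788.0000 / 6 = 298.0000
LCL_R = D₃·R̄ = 0.076 × 298.0000 = 22.6480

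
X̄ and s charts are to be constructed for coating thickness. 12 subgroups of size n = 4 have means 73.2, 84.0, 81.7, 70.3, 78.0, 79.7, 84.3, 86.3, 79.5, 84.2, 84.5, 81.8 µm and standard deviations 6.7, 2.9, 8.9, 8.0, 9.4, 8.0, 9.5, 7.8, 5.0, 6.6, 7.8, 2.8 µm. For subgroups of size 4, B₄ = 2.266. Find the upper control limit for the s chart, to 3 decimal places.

15.749

s̄ = (6.7 + 2.9 + 8.9 + 8.0 + 9.4 + 8.0 + 9.5 + 7.8 + 5.0 + 6.6 + 7.8 + 2.8) / 12 = 6.9500
UCL_s = B₄·s̄ = 2.266 × 6.9500 = 15.7487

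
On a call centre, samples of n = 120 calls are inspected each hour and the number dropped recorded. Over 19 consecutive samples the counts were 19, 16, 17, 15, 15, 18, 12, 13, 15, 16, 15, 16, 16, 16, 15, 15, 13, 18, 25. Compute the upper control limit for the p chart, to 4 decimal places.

p̄ = Σdᵢ / (k·n) = 305 / (19 × 120) = 0.13377
UCL = p̄ + 3·√(p̄(1−p̄)/n) = 0.13377 + 3 × √(0.13377×0.86623/120) = 0.13377 + 3 × 0.03107 = 0.22700

0.2270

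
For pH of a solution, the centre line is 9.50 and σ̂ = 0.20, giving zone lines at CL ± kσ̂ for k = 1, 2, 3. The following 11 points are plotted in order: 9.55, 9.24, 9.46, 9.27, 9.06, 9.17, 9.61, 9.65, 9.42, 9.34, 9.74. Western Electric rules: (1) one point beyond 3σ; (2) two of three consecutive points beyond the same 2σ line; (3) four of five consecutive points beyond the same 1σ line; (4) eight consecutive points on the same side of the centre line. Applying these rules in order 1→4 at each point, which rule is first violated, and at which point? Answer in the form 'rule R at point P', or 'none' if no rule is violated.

rule 3 at point 6

Zone of each point (C = within 1σ̂, B = 1σ̂–2σ̂, A = 2σ̂–3σ̂, * = beyond 3σ̂; sign = side of CL): 1:+C, 2:-B, 3:-C, 4:-B, 5:-A, 6:-B, 7:+C, 8:+C, 9:-C, 10:-C, 11:+B
Rule 3 (four of five consecutive points beyond the same 1σ limit) is satisfied at point 6.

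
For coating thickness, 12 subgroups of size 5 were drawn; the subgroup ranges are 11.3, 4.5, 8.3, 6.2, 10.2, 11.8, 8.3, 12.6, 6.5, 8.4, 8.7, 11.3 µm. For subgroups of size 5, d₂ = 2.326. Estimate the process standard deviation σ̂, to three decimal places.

3.873

R̄ = (11.3 + 4.5 + 8.3 + 6.2 + 10.2 + 11.8 + 8.3 + 12.6 + 6.5 + 8.4 + 8.7 + 11.3) / 12 = 9.0083
σ̂ = R̄ / d₂ = 9.0083 / 2.326 = 3.8729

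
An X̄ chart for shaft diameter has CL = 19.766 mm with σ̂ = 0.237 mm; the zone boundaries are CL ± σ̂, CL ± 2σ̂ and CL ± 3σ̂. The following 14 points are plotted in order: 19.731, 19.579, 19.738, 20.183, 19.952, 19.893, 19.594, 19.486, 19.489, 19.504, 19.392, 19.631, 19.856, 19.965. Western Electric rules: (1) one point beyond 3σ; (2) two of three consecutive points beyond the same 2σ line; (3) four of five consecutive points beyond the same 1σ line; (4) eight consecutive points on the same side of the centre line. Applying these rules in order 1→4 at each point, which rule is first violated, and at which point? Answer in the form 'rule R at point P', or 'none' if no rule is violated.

Zone of each point (C = within 1σ̂, B = 1σ̂–2σ̂, A = 2σ̂–3σ̂, * = beyond 3σ̂; sign = side of CL): 1:-C, 2:-C, 3:-C, 4:+B, 5:+C, 6:+C, 7:-C, 8:-B, 9:-B, 10:-B, 11:-B, 12:-C, 13:+C, 14:+C
Rule 3 (four of five consecutive points beyond the same 1σ limit) is satisfied at point 11.

rule 3 at point 11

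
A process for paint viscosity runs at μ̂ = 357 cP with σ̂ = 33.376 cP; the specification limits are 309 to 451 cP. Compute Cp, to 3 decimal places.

Cp = (USL − LSL) / (6σ̂) = (451 − 309) / (6 × 33.376) = 142.0000 / 200.2560 = 0.7091

0.709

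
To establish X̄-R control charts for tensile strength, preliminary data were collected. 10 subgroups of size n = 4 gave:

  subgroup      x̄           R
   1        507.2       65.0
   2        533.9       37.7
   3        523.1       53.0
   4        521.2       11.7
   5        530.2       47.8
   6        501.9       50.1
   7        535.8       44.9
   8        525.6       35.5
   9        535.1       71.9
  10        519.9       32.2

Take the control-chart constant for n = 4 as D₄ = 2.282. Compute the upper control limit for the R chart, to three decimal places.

R̄ = (65.0 + 37.7 + 53.0 + 11.7 + 47.8 + 50.1 + 44.9 + 35.5 + 71.9 + 32.2) / 10 = 449.8000 / 10 = 44.9800
UCL_R = D₄·R̄ = 2.282 × 44.9800 = 102.6444

102.644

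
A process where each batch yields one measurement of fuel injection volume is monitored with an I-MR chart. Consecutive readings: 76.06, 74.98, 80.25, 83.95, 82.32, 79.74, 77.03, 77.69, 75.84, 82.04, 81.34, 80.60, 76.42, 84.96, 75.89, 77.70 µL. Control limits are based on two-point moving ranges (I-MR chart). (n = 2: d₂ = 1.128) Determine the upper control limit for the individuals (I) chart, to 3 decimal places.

X̄ = (76.06 + 74.98 + 80.25 + 83.95 + 82.32 + 79.74 + 77.03 + 77.69 + 75.84 + 82.04 + 81.34 + 80.60 + 76.42 + 84.96 + 75.89 + 77.70) / 16 = 79.1756
Moving ranges: 1.08, 5.27, 3.70, 1.63, 2.58, 2.71, 0.66, 1.85, 6.20, 0.70, 0.74, 4.18, 8.54, 9.07, 1.81; M̄R̄ = 50.7200 / 15 = 3.3813
UCL = X̄ + 3·M̄R̄/d₂ = 79.1756 + 3 × 3.3813 / 1.128 = 88.1685

88.169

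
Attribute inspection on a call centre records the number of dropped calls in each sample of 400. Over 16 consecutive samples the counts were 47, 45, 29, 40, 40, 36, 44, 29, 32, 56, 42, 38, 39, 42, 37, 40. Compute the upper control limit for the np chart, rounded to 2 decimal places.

57.70

p̄ = Σdᵢ / (k·n) = 636 / (16 × 400) = 0.09938
UCL = np̄ + 3·√(np̄(1−p̄)) = 39.7500 + 3 × √(39.7500×0.90063) = 39.7500 + 3 × 5.9833 = 57.6999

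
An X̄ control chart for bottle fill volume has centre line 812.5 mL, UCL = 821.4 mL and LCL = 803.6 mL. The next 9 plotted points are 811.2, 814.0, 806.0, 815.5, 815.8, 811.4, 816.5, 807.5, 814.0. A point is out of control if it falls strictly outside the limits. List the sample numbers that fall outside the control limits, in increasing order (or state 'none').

All 9 points lie within [803.6, 821.4].

none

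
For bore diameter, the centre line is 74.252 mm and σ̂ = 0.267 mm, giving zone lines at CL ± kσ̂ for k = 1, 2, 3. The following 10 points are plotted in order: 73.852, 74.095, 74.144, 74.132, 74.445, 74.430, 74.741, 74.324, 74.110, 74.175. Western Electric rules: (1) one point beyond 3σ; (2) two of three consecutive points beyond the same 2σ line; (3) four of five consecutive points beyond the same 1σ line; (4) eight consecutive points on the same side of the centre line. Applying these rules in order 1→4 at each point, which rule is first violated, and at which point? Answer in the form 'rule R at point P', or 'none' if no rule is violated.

none

Zone of each point (C = within 1σ̂, B = 1σ̂–2σ̂, A = 2σ̂–3σ̂, * = beyond 3σ̂; sign = side of CL): 1:-B, 2:-C, 3:-C, 4:-C, 5:+C, 6:+C, 7:+B, 8:+C, 9:-C, 10:-C
No rule fires across all 10 points.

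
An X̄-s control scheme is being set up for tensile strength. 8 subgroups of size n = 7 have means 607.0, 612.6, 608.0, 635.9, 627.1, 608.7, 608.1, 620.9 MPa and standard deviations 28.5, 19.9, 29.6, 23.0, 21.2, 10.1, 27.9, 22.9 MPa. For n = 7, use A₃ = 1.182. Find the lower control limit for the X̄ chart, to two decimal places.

588.98

X̄̄ = (607.0 + 612.6 + 608.0 + 635.9 + 627.1 + 608.7 + 608.1 + 620.9) / 8 = 616.0375
s̄ = (28.5 + 19.9 + 29.6 + 23.0 + 21.2 + 10.1 + 27.9 + 22.9) / 8 = 22.8875
LCL = X̄̄ − A₃·s̄ = 616.0375 − 1.182 × 22.8875 = 588.9845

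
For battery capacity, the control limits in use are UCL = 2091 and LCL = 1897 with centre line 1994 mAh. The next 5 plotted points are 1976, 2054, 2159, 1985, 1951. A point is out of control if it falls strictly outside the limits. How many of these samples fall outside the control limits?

Compare each point to [1897, 2091]: sample 3 = 2159 > UCL.

1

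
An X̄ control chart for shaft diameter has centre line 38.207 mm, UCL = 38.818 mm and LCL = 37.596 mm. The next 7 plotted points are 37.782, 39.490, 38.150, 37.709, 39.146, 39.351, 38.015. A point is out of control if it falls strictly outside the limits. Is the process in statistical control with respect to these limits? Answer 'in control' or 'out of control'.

out of control

Compare each point to [37.596, 38.818]: sample 2 = 39.490 > UCL; sample 5 = 39.146 > UCL; sample 6 = 39.351 > UCL.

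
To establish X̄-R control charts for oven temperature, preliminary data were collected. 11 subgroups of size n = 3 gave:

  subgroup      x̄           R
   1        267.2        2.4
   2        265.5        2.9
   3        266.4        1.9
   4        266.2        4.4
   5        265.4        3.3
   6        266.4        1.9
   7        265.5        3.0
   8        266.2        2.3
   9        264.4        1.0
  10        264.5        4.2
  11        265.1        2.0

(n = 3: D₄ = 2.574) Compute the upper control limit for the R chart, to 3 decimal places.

6.856

R̄ = (2.4 + 2.9 + 1.9 + 4.4 + 3.3 + 1.9 + 3.0 + 2.3 + 1.0 + 4.2 + 2.0) / 11 = 29.3000 / 11 = 2.6636
UCL_R = D₄·R̄ = 2.574 × 2.6636 = 6.8562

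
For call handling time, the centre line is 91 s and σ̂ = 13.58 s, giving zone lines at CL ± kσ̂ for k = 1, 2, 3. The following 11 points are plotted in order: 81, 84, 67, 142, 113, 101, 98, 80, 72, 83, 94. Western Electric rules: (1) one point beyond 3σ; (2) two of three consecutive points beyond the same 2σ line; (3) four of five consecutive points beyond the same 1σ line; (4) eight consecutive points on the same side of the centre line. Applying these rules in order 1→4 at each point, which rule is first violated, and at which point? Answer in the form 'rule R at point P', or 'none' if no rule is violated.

rule 1 at point 4

Zone of each point (C = within 1σ̂, B = 1σ̂–2σ̂, A = 2σ̂–3σ̂, * = beyond 3σ̂; sign = side of CL): 1:-C, 2:-C, 3:-B, 4:+*, 5:+B, 6:+C, 7:+C, 8:-C, 9:-B, 10:-C, 11:+C
Rule 1 (one point beyond the 3σ limits) is satisfied at point 4.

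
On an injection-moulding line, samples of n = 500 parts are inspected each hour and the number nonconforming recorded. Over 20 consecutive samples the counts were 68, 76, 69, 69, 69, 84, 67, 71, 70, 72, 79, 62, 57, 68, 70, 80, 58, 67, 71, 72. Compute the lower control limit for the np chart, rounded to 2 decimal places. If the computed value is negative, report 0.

46.68

p̄ = Σdᵢ / (k·n) = 1399 / (20 × 500) = 0.13990
LCL = np̄ − 3·√(np̄(1−p̄)) = 69.9500 − 3 × 7.7565 = 46.6804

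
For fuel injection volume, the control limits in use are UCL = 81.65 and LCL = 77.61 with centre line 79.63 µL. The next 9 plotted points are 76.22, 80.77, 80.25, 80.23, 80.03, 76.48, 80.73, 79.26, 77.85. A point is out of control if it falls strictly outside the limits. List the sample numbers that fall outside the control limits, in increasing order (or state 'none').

1, 6

Compare each point to [77.61, 81.65]: sample 1 = 76.22 < LCL; sample 6 = 76.48 < LCL.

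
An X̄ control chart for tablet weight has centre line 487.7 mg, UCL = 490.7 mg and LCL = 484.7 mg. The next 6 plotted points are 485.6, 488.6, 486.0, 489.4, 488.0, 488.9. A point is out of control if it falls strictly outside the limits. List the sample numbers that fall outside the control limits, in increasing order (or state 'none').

none

All 6 points lie within [484.7, 490.7].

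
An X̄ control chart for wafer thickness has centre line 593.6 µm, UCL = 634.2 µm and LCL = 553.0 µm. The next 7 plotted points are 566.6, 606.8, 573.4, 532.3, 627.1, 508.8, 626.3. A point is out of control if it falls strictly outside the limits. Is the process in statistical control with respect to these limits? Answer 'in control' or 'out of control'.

Compare each point to [553.0, 634.2]: sample 4 = 532.3 < LCL; sample 6 = 508.8 < LCL.

out of control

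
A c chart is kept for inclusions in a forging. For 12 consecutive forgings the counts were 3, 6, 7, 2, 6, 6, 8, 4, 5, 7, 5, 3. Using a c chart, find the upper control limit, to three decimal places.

11.986

c̄ = (3 + 6 + 7 + 2 + 6 + 6 + 8 + 4 + 5 + 7 + 5 + 3) / 12 = 62 / 12 = 5.1667
UCL = c̄ + 3√c̄ = 5.1667 + 3 × √5.1667 = 5.1667 + 3 × 2.2730 = 11.9858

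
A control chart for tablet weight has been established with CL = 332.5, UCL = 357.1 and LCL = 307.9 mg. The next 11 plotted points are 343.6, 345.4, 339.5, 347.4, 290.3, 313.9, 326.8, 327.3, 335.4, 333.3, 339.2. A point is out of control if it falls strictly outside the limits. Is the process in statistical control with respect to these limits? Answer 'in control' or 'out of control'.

out of control

Compare each point to [307.9, 357.1]: sample 5 = 290.3 < LCL.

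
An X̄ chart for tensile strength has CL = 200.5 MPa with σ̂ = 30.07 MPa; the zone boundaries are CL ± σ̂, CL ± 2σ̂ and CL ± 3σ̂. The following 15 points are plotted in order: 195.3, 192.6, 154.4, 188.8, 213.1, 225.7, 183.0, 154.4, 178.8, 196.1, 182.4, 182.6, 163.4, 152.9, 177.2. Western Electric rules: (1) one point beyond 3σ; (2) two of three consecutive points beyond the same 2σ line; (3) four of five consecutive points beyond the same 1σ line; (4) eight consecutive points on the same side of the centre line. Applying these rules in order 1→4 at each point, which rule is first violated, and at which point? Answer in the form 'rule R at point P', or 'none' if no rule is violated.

rule 4 at point 14

Zone of each point (C = within 1σ̂, B = 1σ̂–2σ̂, A = 2σ̂–3σ̂, * = beyond 3σ̂; sign = side of CL): 1:-C, 2:-C, 3:-B, 4:-C, 5:+C, 6:+C, 7:-C, 8:-B, 9:-C, 10:-C, 11:-C, 12:-C, 13:-B, 14:-B, 15:-C
Rule 4 (eight consecutive points on the same side of the centre line) is satisfied at point 14.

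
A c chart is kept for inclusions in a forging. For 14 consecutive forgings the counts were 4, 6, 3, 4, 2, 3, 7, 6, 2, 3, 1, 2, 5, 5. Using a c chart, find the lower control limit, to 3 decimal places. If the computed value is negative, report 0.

0.000

c̄ = (4 + 6 + 3 + 4 + 2 + 3 + 7 + 6 + 2 + 3 + 1 + 2 + 5 + 5) / 14 = 53 / 14 = 3.7857
LCL = c̄ − 3√c̄ = 3.7857 − 3 × 1.9457 = -2.0514 → 0 (cannot be negative)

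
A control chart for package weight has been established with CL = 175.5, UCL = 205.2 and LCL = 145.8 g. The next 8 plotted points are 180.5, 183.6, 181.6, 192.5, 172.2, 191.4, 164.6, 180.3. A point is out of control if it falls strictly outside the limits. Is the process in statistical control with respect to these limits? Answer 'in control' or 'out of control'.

in control

All 8 points lie within [145.8, 205.2].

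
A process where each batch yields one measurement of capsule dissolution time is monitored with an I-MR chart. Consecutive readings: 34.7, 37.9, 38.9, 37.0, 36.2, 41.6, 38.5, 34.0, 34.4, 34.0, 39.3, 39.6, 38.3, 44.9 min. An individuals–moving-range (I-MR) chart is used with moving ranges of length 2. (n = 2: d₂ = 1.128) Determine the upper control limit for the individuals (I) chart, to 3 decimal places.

X̄ = (34.7 + 37.9 + 38.9 + 37.0 + 36.2 + 41.6 + 38.5 + 34.0 + 34.4 + 34.0 + 39.3 + 39.6 + 38.3 + 44.9) / 14 = 37.8071
Moving ranges: 3.2, 1.0, 1.9, 0.8, 5.4, 3.1, 4.5, 0.4, 0.4, 5.3, 0.3, 1.3, 6.6; M̄R̄ = 34.2000 / 13 = 2.6308
UCL = X̄ + 3·M̄R̄/d₂ = 37.8071 + 3 × 2.6308 / 1.128 = 44.8039

44.804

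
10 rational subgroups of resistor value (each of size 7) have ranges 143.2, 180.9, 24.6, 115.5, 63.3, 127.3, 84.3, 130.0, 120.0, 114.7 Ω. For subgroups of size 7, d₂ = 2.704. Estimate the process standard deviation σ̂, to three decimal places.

R̄ = (143.2 + 180.9 + 24.6 + 115.5 + 63.3 + 127.3 + 84.3 + 130.0 + 120.0 + 114.7) / 10 = 110.3800
σ̂ = R̄ / d₂ = 110.3800 / 2.704 = 40.8210

40.821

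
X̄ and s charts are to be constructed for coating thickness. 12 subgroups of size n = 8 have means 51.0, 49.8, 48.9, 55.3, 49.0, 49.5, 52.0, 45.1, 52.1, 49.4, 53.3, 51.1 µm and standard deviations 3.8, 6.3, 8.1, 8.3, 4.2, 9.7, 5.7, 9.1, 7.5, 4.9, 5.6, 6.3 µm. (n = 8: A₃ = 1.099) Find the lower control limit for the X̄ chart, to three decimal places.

X̄̄ = (51.0 + 49.8 + 48.9 + 55.3 + 49.0 + 49.5 + 52.0 + 45.1 + 52.1 + 49.4 + 53.3 + 51.1) / 12 = 50.5417
s̄ = (3.8 + 6.3 + 8.1 + 8.3 + 4.2 + 9.7 + 5.7 + 9.1 + 7.5 + 4.9 + 5.6 + 6.3) / 12 = 6.6250
LCL = X̄̄ − A₃·s̄ = 50.5417 − 1.099 × 6.6250 = 43.2608

43.261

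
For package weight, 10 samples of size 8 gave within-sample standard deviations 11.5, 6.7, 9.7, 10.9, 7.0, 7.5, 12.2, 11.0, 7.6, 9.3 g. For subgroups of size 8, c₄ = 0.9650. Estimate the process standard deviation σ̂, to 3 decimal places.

s̄ = (11.5 + 6.7 + 9.7 + 10.9 + 7.0 + 7.5 + 12.2 + 11.0 + 7.6 + 9.3) / 10 = 9.3400
σ̂ = s̄ / c₄ = 9.3400 / 0.9650 = 9.6788

9.679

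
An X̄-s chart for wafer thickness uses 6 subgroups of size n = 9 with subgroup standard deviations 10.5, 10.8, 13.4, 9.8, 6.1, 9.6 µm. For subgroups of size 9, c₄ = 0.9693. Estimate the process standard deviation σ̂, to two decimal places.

10.35

s̄ = (10.5 + 10.8 + 13.4 + 9.8 + 6.1 + 9.6) / 6 = 10.0333
σ̂ = s̄ / c₄ = 10.0333 / 0.9693 = 10.3511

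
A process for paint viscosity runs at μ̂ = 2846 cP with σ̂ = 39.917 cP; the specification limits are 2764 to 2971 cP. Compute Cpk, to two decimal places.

Cpu = (USL − μ̂) / (3σ̂) = (2971 − 2846) / (3 × 39.917) = 1.0438; Cpl = (μ̂ − LSL) / (3σ̂) = (2846 − 2764) / (3 × 39.917) = 0.6848; Cpk = min(Cpu, Cpl) = 0.6848

0.68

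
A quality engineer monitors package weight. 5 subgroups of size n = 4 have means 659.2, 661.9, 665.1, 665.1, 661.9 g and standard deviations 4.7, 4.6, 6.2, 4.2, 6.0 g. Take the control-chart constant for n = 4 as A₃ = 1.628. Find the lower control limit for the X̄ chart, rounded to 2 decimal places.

X̄̄ = (659.2 + 661.9 + 665.1 + 665.1 + 661.9) / 5 = 662.6400
s̄ = (4.7 + 4.6 + 6.2 + 4.2 + 6.0) / 5 = 5.1400
LCL = X̄̄ − A₃·s̄ = 662.6400 − 1.628 × 5.1400 = 654.2721

654.27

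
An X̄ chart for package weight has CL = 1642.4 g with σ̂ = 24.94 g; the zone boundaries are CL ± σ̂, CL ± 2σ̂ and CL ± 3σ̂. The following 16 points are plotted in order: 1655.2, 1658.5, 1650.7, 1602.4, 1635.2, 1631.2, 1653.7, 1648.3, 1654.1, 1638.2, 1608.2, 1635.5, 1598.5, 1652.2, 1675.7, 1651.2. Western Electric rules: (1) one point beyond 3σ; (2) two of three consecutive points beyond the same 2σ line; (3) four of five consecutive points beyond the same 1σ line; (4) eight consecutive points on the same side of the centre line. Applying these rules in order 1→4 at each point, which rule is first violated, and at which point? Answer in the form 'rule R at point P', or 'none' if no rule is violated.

Zone of each point (C = within 1σ̂, B = 1σ̂–2σ̂, A = 2σ̂–3σ̂, * = beyond 3σ̂; sign = side of CL): 1:+C, 2:+C, 3:+C, 4:-B, 5:-C, 6:-C, 7:+C, 8:+C, 9:+C, 10:-C, 11:-B, 12:-C, 13:-B, 14:+C, 15:+B, 16:+C
No rule fires across all 16 points.

none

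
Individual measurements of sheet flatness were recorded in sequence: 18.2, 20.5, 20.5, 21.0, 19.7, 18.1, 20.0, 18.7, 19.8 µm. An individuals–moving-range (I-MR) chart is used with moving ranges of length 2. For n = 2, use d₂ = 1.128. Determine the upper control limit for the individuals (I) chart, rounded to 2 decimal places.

22.94

X̄ = (18.2 + 20.5 + 20.5 + 21.0 + 19.7 + 18.1 + 20.0 + 18.7 + 19.8) / 9 = 19.6111
Moving ranges: 2.3, 0.0, 0.5, 1.3, 1.6, 1.9, 1.3, 1.1; M̄R̄ = 10.0000 / 8 = 1.2500
UCL = X̄ + 3·M̄R̄/d₂ = 19.6111 + 3 × 1.2500 / 1.128 = 22.9356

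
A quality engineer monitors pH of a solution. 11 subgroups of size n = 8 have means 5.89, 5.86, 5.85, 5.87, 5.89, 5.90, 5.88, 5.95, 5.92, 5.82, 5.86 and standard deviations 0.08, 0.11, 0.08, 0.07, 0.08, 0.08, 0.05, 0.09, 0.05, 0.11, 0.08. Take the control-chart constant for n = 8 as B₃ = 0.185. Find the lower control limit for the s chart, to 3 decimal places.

s̄ = (0.08 + 0.11 + 0.08 + 0.07 + 0.08 + 0.08 + 0.05 + 0.09 + 0.05 + 0.11 + 0.08) / 11 = 0.0800
LCL_s = B₃·s̄ = 0.185 × 0.0800 = 0.0148

0.015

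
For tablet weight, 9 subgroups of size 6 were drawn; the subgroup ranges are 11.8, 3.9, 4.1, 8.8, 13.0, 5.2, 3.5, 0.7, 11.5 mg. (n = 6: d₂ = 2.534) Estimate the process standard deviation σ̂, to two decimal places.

R̄ = (11.8 + 3.9 + 4.1 + 8.8 + 13.0 + 5.2 + 3.5 + 0.7 + 11.5) / 9 = 6.9444
σ̂ = R̄ / d₂ = 6.9444 / 2.534 = 2.7405

2.74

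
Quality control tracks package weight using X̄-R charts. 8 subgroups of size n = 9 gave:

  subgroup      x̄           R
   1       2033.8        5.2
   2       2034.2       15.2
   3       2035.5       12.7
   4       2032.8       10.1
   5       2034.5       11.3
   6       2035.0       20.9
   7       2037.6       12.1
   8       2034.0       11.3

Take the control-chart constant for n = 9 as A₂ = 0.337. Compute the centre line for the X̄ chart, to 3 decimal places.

X̄̄ = (2033.8 + 2034.2 + 2035.5 + 2032.8 + 2034.5 + 2035.0 + 2037.6 + 2034.0) / 8 = 16277.4000 / 8 = 2034.6750
CL = X̄̄ = 2034.6750

2034.675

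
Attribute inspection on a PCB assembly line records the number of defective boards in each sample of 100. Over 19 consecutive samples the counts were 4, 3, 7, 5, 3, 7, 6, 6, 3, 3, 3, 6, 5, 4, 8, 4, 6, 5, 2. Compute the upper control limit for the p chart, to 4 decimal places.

p̄ = Σdᵢ / (k·n) = 90 / (19 × 100) = 0.04737
UCL = p̄ + 3·√(p̄(1−p̄)/n) = 0.04737 + 3 × √(0.04737×0.95263/100) = 0.04737 + 3 × 0.02124 = 0.11110

0.1111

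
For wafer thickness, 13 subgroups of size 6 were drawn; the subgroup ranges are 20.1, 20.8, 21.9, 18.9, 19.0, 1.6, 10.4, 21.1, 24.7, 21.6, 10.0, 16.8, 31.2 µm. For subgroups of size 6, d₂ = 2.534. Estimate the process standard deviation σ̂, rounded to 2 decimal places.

R̄ = (20.1 + 20.8 + 21.9 + 18.9 + 19.0 + 1.6 + 10.4 + 21.1 + 24.7 + 21.6 + 10.0 + 16.8 + 31.2) / 13 = 18.3154
σ̂ = R̄ / d₂ = 18.3154 / 2.534 = 7.2279

7.23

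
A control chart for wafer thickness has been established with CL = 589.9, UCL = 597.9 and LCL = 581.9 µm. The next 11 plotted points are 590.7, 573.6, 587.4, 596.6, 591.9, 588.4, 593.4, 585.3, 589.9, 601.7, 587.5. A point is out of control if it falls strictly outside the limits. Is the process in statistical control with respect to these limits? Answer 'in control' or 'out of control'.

out of control

Compare each point to [581.9, 597.9]: sample 2 = 573.6 < LCL; sample 10 = 601.7 > UCL.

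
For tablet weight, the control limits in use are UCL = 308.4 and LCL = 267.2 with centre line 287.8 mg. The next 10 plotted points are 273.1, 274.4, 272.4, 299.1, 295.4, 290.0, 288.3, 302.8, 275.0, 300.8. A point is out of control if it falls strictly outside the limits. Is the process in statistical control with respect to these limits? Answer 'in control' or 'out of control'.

in control

All 10 points lie within [267.2, 308.4].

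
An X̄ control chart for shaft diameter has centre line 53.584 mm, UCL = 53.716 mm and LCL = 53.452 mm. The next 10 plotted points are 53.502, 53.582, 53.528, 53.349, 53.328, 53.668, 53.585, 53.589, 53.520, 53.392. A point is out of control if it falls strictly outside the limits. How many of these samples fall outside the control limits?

3

Compare each point to [53.452, 53.716]: sample 4 = 53.349 < LCL; sample 5 = 53.328 < LCL; sample 10 = 53.392 < LCL.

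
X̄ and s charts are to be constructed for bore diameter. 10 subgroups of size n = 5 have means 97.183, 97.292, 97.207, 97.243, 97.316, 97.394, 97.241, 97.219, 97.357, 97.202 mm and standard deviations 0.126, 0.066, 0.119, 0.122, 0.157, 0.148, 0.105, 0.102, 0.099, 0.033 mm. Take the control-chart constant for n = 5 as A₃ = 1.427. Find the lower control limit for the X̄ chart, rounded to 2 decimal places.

X̄̄ = (97.183 + 97.292 + 97.207 + 97.243 + 97.316 + 97.394 + 97.241 + 97.219 + 97.357 + 97.202) / 10 = 97.2654
s̄ = (0.126 + 0.066 + 0.119 + 0.122 + 0.157 + 0.148 + 0.105 + 0.102 + 0.099 + 0.033) / 10 = 0.1077
LCL = X̄̄ − A₃·s̄ = 97.2654 − 1.427 × 0.1077 = 97.1117

97.11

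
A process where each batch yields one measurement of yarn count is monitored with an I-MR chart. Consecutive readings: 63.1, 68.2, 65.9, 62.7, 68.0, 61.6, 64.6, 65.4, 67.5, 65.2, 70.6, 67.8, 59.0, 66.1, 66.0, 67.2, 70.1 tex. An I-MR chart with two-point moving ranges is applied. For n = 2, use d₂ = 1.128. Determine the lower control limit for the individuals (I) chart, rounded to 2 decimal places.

56.05

X̄ = (63.1 + 68.2 + 65.9 + 62.7 + 68.0 + 61.6 + 64.6 + 65.4 + 67.5 + 65.2 + 70.6 + 67.8 + 59.0 + 66.1 + 66.0 + 67.2 + 70.1) / 17 = 65.8235
Moving ranges: 5.1, 2.3, 3.2, 5.3, 6.4, 3.0, 0.8, 2.1, 2.3, 5.4, 2.8, 8.8, 7.1, 0.1, 1.2, 2.9; M̄R̄ = 58.8000 / 16 = 3.6750
LCL = X̄ − 3·M̄R̄/d₂ = 65.8235 − 3 × 3.6750 / 1.128 = 56.0496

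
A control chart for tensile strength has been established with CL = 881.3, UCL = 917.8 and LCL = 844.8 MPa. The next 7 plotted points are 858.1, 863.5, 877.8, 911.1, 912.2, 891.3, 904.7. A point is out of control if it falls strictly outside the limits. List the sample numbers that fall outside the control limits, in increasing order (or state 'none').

All 7 points lie within [844.8, 917.8].

none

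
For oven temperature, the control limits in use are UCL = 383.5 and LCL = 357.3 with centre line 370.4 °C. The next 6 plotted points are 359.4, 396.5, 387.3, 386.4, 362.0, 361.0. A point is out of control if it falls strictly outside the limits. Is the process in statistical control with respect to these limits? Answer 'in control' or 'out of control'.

out of control

Compare each point to [357.3, 383.5]: sample 2 = 396.5 > UCL; sample 3 = 387.3 > UCL; sample 4 = 386.4 > UCL.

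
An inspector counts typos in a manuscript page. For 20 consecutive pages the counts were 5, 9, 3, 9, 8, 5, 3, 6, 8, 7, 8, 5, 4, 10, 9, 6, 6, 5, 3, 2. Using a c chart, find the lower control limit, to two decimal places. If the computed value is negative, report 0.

c̄ = (5 + 9 + 3 + 9 + 8 + 5 + 3 + 6 + 8 + 7 + 8 + 5 + 4 + 10 + 9 + 6 + 6 + 5 + 3 + 2) / 20 = 121 / 20 = 6.0500
LCL = c̄ − 3√c̄ = 6.0500 − 3 × 2.4597 = -1.3290 → 0 (cannot be negative)

0.00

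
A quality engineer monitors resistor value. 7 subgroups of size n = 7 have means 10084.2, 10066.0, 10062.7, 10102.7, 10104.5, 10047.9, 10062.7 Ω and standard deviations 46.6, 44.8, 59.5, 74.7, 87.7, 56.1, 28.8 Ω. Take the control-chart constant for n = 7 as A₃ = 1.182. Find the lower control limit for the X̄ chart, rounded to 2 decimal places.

10008.58

X̄̄ = (10084.2 + 10066.0 + 10062.7 + 10102.7 + 10104.5 + 10047.9 + 10062.7) / 7 = 10075.8143
s̄ = (46.6 + 44.8 + 59.5 + 74.7 + 87.7 + 56.1 + 28.8) / 7 = 56.8857
LCL = X̄̄ − A₃·s̄ = 10075.8143 − 1.182 × 56.8857 = 10008.5754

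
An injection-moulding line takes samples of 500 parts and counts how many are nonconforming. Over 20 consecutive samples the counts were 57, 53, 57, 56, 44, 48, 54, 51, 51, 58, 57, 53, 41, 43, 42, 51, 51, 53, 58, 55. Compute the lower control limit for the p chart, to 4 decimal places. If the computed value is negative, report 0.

0.0625

p̄ = Σdᵢ / (k·n) = 1033 / (20 × 500) = 0.10330
LCL = p̄ − 3·√(p̄(1−p̄)/n) = 0.10330 − 3 × 0.01361 = 0.06247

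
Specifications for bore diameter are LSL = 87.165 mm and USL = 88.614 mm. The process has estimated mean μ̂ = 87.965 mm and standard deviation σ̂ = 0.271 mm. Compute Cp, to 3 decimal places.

Cp = (USL − LSL) / (6σ̂) = (88.614 − 87.165) / (6 × 0.271) = 1.4490 / 1.6260 = 0.8911

0.891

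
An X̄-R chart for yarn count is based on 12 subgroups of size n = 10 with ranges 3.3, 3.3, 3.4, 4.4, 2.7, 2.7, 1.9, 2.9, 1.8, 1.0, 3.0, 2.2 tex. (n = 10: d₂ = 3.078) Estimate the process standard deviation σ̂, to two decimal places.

R̄ = (3.3 + 3.3 + 3.4 + 4.4 + 2.7 + 2.7 + 1.9 + 2.9 + 1.8 + 1.0 + 3.0 + 2.2) / 12 = 2.7167
σ̂ = R̄ / d₂ = 2.7167 / 3.078 = 0.8826

0.88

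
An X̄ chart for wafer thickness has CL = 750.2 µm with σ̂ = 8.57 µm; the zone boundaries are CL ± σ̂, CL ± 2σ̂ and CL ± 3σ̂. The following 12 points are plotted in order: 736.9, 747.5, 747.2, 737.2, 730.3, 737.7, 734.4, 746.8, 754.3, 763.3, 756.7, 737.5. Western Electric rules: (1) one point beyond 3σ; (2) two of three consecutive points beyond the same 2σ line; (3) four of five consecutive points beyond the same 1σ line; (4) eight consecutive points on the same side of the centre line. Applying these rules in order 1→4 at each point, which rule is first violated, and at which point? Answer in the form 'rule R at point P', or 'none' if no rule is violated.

rule 3 at point 7

Zone of each point (C = within 1σ̂, B = 1σ̂–2σ̂, A = 2σ̂–3σ̂, * = beyond 3σ̂; sign = side of CL): 1:-B, 2:-C, 3:-C, 4:-B, 5:-A, 6:-B, 7:-B, 8:-C, 9:+C, 10:+B, 11:+C, 12:-B
Rule 3 (four of five consecutive points beyond the same 1σ limit) is satisfied at point 7.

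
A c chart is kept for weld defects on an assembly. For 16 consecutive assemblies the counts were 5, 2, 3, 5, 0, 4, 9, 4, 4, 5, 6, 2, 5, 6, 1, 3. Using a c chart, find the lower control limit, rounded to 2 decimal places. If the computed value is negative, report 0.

0.00

c̄ = (5 + 2 + 3 + 5 + 0 + 4 + 9 + 4 + 4 + 5 + 6 + 2 + 5 + 6 + 1 + 3) / 16 = 64 / 16 = 4.0000
LCL = c̄ − 3√c̄ = 4.0000 − 3 × 2.0000 = -2.0000 → 0 (cannot be negative)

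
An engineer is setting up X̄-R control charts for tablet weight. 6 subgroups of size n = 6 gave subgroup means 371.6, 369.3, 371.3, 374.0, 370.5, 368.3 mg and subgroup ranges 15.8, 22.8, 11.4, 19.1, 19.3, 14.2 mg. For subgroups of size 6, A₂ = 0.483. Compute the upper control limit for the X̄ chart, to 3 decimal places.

X̄̄ = (371.6 + 369.3 + 371.3 + 374.0 + 370.5 + 368.3) / 6 = 2225.0000 / 6 = 370.8333
R̄ = (15.8 + 22.8 + 11.4 + 19.1 + 19.3 + 14.2) / 6 = 102.6000 / 6 = 17.1000
UCL = X̄̄ + A₂·R̄ = 370.8333 + 0.483 × 17.1000 = 379.0926

379.093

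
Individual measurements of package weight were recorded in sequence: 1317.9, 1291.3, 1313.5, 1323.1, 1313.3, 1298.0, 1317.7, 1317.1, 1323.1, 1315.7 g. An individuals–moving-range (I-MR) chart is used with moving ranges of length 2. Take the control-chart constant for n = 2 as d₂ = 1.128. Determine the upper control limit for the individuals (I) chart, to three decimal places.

1347.704

X̄ = (1317.9 + 1291.3 + 1313.5 + 1323.1 + 1313.3 + 1298.0 + 1317.7 + 1317.1 + 1323.1 + 1315.7) / 10 = 1313.0700
Moving ranges: 26.6, 22.2, 9.6, 9.8, 15.3, 19.7, 0.6, 6.0, 7.4; M̄R̄ = 117.2000 / 9 = 13.0222
UCL = X̄ + 3·M̄R̄/d₂ = 1313.0700 + 3 × 13.0222 / 1.128 = 1347.7036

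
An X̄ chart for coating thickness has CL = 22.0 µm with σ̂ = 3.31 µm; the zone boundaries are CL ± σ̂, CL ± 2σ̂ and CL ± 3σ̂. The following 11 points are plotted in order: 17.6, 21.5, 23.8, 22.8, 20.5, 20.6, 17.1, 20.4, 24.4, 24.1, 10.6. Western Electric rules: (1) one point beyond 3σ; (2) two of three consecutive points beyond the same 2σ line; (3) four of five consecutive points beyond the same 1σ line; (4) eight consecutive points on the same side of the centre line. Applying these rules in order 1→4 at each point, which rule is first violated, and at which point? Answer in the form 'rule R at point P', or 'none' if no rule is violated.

rule 1 at point 11

Zone of each point (C = within 1σ̂, B = 1σ̂–2σ̂, A = 2σ̂–3σ̂, * = beyond 3σ̂; sign = side of CL): 1:-B, 2:-C, 3:+C, 4:+C, 5:-C, 6:-C, 7:-B, 8:-C, 9:+C, 10:+C, 11:-*
Rule 1 (one point beyond the 3σ limits) is satisfied at point 11.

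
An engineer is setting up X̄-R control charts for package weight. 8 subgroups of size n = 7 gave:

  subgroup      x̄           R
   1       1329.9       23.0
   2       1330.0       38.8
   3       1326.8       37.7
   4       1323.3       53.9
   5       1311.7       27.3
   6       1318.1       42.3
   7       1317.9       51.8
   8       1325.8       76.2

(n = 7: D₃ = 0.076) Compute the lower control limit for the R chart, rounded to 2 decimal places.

R̄ = (23.0 + 38.8 + 37.7 + 53.9 + 27.3 + 42.3 + 51.8 + 76.2) / 8 = 351.0000 / 8 = 43.8750
LCL_R = D₃·R̄ = 0.076 × 43.8750 = 3.3345

3.33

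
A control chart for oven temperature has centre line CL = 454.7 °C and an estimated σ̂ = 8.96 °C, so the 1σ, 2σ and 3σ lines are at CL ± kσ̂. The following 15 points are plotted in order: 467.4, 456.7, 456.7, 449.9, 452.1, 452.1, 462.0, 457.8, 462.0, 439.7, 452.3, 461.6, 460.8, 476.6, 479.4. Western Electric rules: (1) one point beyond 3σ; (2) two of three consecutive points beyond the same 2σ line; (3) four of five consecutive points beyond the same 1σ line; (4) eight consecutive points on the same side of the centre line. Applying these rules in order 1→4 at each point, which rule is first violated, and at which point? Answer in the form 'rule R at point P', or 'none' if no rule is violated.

Zone of each point (C = within 1σ̂, B = 1σ̂–2σ̂, A = 2σ̂–3σ̂, * = beyond 3σ̂; sign = side of CL): 1:+B, 2:+C, 3:+C, 4:-C, 5:-C, 6:-C, 7:+C, 8:+C, 9:+C, 10:-B, 11:-C, 12:+C, 13:+C, 14:+A, 15:+A
Rule 2 (two of three consecutive points beyond the same 2σ limit) is satisfied at point 15.

rule 2 at point 15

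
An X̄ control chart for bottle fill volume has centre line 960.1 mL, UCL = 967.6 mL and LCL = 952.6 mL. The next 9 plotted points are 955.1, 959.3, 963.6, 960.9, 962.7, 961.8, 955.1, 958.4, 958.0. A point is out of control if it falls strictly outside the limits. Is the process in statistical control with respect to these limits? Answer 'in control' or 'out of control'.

in control

All 9 points lie within [952.6, 967.6].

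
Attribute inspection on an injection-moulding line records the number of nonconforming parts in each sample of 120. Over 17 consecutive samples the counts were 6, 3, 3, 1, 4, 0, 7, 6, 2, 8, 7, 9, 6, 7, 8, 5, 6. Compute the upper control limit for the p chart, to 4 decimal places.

0.0988

p̄ = Σdᵢ / (k·n) = 88 / (17 × 120) = 0.04314
UCL = p̄ + 3·√(p̄(1−p̄)/n) = 0.04314 + 3 × √(0.04314×0.95686/120) = 0.04314 + 3 × 0.01855 = 0.09878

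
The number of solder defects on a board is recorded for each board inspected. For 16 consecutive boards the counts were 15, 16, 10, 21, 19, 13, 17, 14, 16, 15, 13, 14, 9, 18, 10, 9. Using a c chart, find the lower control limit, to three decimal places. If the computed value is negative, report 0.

c̄ = (15 + 16 + 10 + 21 + 19 + 13 + 17 + 14 + 16 + 15 + 13 + 14 + 9 + 18 + 10 + 9) / 16 = 229 / 16 = 14.3125
LCL = c̄ − 3√c̄ = 14.3125 − 3 × 3.7832 = 2.9629

2.963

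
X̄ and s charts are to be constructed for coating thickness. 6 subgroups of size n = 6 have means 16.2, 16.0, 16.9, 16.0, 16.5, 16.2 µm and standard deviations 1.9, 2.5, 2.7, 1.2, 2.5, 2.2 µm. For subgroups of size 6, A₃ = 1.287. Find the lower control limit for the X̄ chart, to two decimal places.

13.51

X̄̄ = (16.2 + 16.0 + 16.9 + 16.0 + 16.5 + 16.2) / 6 = 16.3000
s̄ = (1.9 + 2.5 + 2.7 + 1.2 + 2.5 + 2.2) / 6 = 2.1667
LCL = X̄̄ − A₃·s̄ = 16.3000 − 1.287 × 2.1667 = 13.5115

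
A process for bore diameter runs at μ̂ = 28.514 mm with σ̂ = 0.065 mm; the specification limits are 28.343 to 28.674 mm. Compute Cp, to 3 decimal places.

Cp = (USL − LSL) / (6σ̂) = (28.674 − 28.343) / (6 × 0.065) = 0.3310 / 0.3900 = 0.8487

0.849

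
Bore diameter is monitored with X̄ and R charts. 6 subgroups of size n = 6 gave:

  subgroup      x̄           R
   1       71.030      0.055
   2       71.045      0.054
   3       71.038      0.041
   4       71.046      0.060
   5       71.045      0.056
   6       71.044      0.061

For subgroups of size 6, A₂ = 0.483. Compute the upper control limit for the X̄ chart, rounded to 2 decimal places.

X̄̄ = (71.030 + 71.045 + 71.038 + 71.046 + 71.045 + 71.044) / 6 = 426.2480 / 6 = 71.0413
R̄ = (0.055 + 0.054 + 0.041 + 0.060 + 0.056 + 0.061) / 6 = 0.3270 / 6 = 0.0545
UCL = X̄̄ + A₂·R̄ = 71.0413 + 0.483 × 0.0545 = 71.0677

71.07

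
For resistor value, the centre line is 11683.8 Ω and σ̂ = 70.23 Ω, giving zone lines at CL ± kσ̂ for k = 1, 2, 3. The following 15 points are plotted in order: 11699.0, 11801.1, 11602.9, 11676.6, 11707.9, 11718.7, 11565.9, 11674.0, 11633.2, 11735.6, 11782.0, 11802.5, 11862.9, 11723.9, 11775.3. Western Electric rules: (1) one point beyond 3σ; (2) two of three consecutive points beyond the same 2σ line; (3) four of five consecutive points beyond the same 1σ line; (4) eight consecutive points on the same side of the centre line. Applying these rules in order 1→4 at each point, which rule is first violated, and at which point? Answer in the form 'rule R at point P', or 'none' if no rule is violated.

Zone of each point (C = within 1σ̂, B = 1σ̂–2σ̂, A = 2σ̂–3σ̂, * = beyond 3σ̂; sign = side of CL): 1:+C, 2:+B, 3:-B, 4:-C, 5:+C, 6:+C, 7:-B, 8:-C, 9:-C, 10:+C, 11:+B, 12:+B, 13:+A, 14:+C, 15:+B
Rule 3 (four of five consecutive points beyond the same 1σ limit) is satisfied at point 15.

rule 3 at point 15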